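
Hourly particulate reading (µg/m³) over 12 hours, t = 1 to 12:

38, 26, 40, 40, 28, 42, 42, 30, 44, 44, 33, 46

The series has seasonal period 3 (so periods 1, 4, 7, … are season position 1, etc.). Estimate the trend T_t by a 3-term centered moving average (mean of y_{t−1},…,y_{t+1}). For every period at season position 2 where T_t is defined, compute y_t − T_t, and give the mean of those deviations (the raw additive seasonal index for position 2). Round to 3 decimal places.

Season position 2 occurs at t = 2, 5, 8, 11 (where T_t is defined).
t=2: T_2 = 34.66667; y_2 − T_2 = 26 − 34.66667 = -8.66667
t=5: T_5 = 36.66667; y_5 − T_5 = 28 − 36.66667 = -8.66667
t=8: T_8 = 38.66667; y_8 − T_8 = 30 − 38.66667 = -8.66667
t=11: T_11 = 41.00000; y_11 − T_11 = 33 − 41.00000 = -8.00000
Mean deviation: (-8.66667 + -8.66667 + -8.66667 + -8.00000) / 4 = -8.500

-8.500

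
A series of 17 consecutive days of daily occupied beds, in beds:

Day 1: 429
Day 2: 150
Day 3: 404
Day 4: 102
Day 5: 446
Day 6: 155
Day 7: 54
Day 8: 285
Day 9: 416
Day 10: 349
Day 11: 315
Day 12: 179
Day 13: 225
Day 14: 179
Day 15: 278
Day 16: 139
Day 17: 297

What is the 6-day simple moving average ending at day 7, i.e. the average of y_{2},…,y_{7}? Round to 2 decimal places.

Sum of periods 2–7: 150 + 404 + 102 + 446 + 155 + 54 = 1311
Divide by 6: 1311 / 6 = 218.50

218.50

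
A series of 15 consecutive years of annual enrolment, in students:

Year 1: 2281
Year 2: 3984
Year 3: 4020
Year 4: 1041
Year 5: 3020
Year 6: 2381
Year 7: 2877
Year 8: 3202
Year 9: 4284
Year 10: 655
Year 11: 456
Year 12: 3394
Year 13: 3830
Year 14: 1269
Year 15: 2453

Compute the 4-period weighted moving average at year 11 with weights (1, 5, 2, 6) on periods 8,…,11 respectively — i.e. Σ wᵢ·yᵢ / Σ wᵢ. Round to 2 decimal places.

2047.71

Weighted sum: 1·3202 + 5·4284 + 2·655 + 6·456 = 3202 + 21420 + 1310 + 2736 = 28668
Weight total: 1 + 5 + 2 + 6 = 14
WMA = 28668 / 14 = 2047.71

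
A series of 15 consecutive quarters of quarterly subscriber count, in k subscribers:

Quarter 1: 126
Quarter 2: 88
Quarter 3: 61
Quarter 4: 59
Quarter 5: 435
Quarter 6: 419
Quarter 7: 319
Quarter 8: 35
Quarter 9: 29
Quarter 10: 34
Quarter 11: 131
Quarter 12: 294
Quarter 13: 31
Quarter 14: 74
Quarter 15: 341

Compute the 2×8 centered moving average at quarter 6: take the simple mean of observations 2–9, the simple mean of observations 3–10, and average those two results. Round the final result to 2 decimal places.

Sum over 2–9: 88 + 61 + 59 + 435 + 419 + 319 + 35 + 29 = 1445
Sum over 3–10: 61 + 59 + 435 + 419 + 319 + 35 + 29 + 34 = 1391
CMA at t=6 = (1445 + 1391) / (2·8) = 2836 / 16 = 177.25

177.25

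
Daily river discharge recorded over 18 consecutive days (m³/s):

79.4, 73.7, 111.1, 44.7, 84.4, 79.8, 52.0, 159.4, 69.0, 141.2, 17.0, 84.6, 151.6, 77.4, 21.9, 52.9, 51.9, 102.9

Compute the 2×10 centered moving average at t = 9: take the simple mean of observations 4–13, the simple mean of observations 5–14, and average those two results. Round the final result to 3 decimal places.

Sum over 4–13: 44.7 + 84.4 + 79.8 + 52.0 + 159.4 + 69.0 + 141.2 + 17.0 + 84.6 + 151.6 = 883.7
Sum over 5–14: 84.4 + 79.8 + 52.0 + 159.4 + 69.0 + 141.2 + 17.0 + 84.6 + 151.6 + 77.4 = 916.4
CMA at t=9 = (883.7 + 916.4) / (2·10) = 1800.1 / 20 = 90.005

90.005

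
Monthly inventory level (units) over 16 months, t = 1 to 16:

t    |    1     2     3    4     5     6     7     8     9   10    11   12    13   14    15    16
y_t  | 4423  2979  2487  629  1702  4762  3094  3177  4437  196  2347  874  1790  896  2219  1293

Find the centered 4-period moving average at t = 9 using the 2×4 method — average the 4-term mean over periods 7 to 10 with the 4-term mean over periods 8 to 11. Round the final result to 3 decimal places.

2632.625

Sum over 7–10: 3094 + 3177 + 4437 + 196 = 10904
Sum over 8–11: 3177 + 4437 + 196 + 2347 = 10157
CMA at t=9 = (10904 + 10157) / (2·4) = 21061 / 8 = 2632.625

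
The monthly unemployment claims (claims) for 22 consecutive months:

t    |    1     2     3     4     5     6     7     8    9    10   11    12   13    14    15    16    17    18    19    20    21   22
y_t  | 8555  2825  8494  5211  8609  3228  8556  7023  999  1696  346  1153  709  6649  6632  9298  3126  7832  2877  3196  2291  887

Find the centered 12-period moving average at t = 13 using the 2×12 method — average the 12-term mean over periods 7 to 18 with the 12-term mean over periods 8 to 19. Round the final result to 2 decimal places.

4264.96

Sum over 7–18: 8556 + 7023 + 999 + 1696 + 346 + 1153 + 709 + 6649 + 6632 + 9298 + 3126 + 7832 = 54019
Sum over 8–19: 7023 + 999 + 1696 + 346 + 1153 + 709 + 6649 + 6632 + 9298 + 3126 + 7832 + 2877 = 48340
CMA at t=13 = (54019 + 48340) / (2·12) = 102359 / 24 = 4264.96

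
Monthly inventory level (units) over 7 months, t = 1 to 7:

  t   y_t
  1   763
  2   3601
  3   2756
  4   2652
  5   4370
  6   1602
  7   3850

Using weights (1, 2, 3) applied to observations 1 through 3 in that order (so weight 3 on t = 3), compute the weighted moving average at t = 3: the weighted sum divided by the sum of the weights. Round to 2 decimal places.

2705.50

Weighted sum: 1·763 + 2·3601 + 3·2756 = 763 + 7202 + 8268 = 16233
Weight total: 1 + 2 + 3 = 6
WMA = 16233 / 6 = 2705.50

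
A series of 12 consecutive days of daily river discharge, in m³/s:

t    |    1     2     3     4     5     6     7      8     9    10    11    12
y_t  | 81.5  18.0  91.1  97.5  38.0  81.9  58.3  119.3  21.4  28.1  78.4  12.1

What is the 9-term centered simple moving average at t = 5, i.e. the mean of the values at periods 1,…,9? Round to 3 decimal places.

Sum of periods 1–9: 81.5 + 18.0 + 91.1 + 97.5 + 38.0 + 81.9 + 58.3 + 119.3 + 21.4 = 607.0
Divide by 9: 607.0 / 9 = 67.444

67.444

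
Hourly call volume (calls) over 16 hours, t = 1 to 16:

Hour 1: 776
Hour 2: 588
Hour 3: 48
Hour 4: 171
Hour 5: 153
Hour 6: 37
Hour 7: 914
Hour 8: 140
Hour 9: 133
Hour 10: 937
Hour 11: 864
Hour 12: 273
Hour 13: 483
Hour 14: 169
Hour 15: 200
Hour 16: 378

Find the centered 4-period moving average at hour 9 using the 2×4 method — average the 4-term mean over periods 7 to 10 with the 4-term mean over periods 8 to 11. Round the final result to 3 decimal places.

Sum over 7–10: 914 + 140 + 133 + 937 = 2124
Sum over 8–11: 140 + 133 + 937 + 864 = 2074
CMA at t=9 = (2124 + 2074) / (2·4) = 4198 / 8 = 524.750

524.750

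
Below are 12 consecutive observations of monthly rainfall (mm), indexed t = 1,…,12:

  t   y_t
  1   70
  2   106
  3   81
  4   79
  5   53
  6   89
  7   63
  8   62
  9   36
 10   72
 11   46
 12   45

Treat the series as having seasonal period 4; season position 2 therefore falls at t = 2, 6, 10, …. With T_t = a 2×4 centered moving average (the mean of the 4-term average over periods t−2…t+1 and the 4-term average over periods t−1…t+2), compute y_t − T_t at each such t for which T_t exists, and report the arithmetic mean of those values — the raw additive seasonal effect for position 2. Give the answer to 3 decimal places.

Season position 2 occurs at t = 6, 10 (where T_t is defined).
t=6: T_6 = 68.87500; y_6 − T_6 = 89 − 68.87500 = 20.12500
t=10: T_10 = 51.87500; y_10 − T_10 = 72 − 51.87500 = 20.12500
Mean deviation: (20.12500 + 20.12500) / 2 = 20.125

20.125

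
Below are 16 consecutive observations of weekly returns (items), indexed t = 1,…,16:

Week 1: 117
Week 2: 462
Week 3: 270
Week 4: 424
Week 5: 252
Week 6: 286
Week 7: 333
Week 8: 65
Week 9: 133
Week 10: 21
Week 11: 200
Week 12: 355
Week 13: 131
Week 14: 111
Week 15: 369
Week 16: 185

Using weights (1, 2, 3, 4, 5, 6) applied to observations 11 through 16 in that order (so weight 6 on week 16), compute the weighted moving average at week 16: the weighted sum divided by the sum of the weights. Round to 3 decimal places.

223.905

Weighted sum: 1·200 + 2·355 + 3·131 + 4·111 + 5·369 + 6·185 = 200 + 710 + 393 + 444 + 1845 + 1110 = 4702
Weight total: 1 + 2 + 3 + 4 + 5 + 6 = 21
WMA = 4702 / 21 = 223.905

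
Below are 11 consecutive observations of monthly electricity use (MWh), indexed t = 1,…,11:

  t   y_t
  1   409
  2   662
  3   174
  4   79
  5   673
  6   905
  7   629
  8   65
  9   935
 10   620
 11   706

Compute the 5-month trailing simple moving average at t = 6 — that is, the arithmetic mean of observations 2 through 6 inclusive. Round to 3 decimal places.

Sum of periods 2–6: 662 + 174 + 79 + 673 + 905 = 2493
Divide by 5: 2493 / 5 = 498.600

498.600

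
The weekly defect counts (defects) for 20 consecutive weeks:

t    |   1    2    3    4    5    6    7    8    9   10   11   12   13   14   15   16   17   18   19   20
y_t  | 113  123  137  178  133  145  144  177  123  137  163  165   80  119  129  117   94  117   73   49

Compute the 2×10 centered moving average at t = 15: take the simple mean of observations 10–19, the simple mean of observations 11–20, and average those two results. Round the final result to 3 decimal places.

Sum over 10–19: 137 + 163 + 165 + 80 + 119 + 129 + 117 + 94 + 117 + 73 = 1194
Sum over 11–20: 163 + 165 + 80 + 119 + 129 + 117 + 94 + 117 + 73 + 49 = 1106
CMA at t=15 = (1194 + 1106) / (2·10) = 2300 / 20 = 115.000

115.000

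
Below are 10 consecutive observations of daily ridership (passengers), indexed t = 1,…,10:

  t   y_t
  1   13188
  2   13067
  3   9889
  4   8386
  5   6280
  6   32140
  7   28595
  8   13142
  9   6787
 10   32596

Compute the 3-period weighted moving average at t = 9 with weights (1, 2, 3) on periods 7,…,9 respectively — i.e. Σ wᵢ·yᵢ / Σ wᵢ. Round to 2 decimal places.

Weighted sum: 1·28595 + 2·13142 + 3·6787 = 28595 + 26284 + 20361 = 75240
Weight total: 1 + 2 + 3 = 6
WMA = 75240 / 6 = 12540.00

12540.00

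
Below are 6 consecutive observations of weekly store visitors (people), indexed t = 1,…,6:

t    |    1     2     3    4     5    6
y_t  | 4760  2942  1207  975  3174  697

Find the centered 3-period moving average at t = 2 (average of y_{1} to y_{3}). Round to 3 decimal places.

Sum of periods 1–3: 4760 + 2942 + 1207 = 8909
Divide by 3: 8909 / 3 = 2969.667

2969.667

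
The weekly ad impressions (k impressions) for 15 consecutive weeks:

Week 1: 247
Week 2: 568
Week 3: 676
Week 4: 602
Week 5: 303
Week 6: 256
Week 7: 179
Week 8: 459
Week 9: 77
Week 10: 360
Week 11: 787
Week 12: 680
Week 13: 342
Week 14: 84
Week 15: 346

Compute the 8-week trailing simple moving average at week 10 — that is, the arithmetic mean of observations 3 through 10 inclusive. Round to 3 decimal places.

Sum of periods 3–10: 676 + 602 + 303 + 256 + 179 + 459 + 77 + 360 = 2912
Divide by 8: 2912 / 8 = 364.000

364.000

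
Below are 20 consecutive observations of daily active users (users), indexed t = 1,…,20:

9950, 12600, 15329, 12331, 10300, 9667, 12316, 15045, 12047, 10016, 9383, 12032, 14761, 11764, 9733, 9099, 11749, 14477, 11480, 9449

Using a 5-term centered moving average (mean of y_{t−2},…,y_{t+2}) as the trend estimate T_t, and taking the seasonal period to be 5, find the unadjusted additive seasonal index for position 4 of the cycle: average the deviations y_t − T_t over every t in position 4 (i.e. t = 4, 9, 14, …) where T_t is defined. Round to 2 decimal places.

Season position 4 occurs at t = 4, 9, 14 (where T_t is defined).
t=4: T_4 = 12045.4000; y_4 − T_4 = 12331 − 12045.4000 = 285.6000
t=9: T_9 = 11761.4000; y_9 − T_9 = 12047 − 11761.4000 = 285.6000
t=14: T_14 = 11477.8000; y_14 − T_14 = 11764 − 11477.8000 = 286.2000
Mean deviation: (285.6000 + 285.6000 + 286.2000) / 3 = 285.80

285.80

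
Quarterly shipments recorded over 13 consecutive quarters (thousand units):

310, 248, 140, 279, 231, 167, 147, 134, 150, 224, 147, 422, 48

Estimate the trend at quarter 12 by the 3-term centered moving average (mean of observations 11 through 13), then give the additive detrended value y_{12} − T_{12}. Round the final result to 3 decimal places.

216.333

Trend T_12 = (147 + 422 + 48) / 3 = 617/3 = 205.66667
Detrended value: 422 − 205.66667 = 216.333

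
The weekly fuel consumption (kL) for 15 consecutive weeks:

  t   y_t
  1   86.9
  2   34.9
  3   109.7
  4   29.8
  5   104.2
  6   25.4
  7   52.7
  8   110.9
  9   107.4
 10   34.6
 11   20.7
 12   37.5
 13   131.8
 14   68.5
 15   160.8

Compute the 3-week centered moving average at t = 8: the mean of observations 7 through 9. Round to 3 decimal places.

Sum of periods 7–9: 52.7 + 110.9 + 107.4 = 271.0
Divide by 3: 271.0 / 3 = 90.333

90.333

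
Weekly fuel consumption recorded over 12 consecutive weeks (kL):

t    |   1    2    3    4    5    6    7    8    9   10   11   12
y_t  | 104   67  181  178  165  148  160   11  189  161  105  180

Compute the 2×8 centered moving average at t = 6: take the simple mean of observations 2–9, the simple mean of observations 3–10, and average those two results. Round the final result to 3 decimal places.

Sum over 2–9: 67 + 181 + 178 + 165 + 148 + 160 + 11 + 189 = 1099
Sum over 3–10: 181 + 178 + 165 + 148 + 160 + 11 + 189 + 161 = 1193
CMA at t=6 = (1099 + 1193) / (2·8) = 2292 / 16 = 143.250

143.250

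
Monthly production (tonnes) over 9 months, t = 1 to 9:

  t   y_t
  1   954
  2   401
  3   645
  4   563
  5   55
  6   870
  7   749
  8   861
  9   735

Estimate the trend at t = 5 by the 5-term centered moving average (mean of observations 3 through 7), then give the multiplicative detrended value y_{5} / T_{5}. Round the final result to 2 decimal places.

0.10

Trend T_5 = (645 + 563 + 55 + 870 + 749) / 5 = 2882/5 = 576.4000
Ratio to trend: 55 / 576.4000 = 0.10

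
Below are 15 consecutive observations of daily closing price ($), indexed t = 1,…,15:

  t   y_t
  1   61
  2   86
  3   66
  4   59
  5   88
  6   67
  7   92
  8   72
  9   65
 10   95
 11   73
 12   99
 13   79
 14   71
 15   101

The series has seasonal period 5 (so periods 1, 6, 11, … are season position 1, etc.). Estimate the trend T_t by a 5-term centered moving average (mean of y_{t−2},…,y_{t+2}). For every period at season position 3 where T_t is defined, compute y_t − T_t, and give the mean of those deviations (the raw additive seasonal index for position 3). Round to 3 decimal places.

Season position 3 occurs at t = 3, 8, 13 (where T_t is defined).
t=3: T_3 = 72.00000; y_3 − T_3 = 66 − 72.00000 = -6.00000
t=8: T_8 = 78.20000; y_8 − T_8 = 72 − 78.20000 = -6.20000
t=13: T_13 = 84.60000; y_13 − T_13 = 79 − 84.60000 = -5.60000
Mean deviation: (-6.00000 + -6.20000 + -5.60000) / 3 = -5.933

-5.933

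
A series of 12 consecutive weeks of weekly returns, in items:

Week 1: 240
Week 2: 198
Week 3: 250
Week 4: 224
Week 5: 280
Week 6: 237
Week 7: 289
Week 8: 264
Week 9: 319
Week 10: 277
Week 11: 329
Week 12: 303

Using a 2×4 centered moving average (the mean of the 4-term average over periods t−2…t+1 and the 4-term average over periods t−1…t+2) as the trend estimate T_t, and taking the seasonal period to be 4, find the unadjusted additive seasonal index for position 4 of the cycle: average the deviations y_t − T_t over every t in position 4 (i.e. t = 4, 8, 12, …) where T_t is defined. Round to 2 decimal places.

Season position 4 occurs at t = 4, 8 (where T_t is defined).
t=4: T_4 = 242.8750; y_4 − T_4 = 224 − 242.8750 = -18.8750
t=8: T_8 = 282.2500; y_8 − T_8 = 264 − 282.2500 = -18.2500
Mean deviation: (-18.8750 + -18.2500) / 2 = -18.56

-18.56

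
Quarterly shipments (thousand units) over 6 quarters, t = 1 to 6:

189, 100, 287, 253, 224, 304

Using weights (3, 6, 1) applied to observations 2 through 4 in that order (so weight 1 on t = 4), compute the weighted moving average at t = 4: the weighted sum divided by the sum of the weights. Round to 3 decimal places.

227.500

Weighted sum: 3·100 + 6·287 + 1·253 = 300 + 1722 + 253 = 2275
Weight total: 3 + 6 + 1 = 10
WMA = 2275 / 10 = 227.500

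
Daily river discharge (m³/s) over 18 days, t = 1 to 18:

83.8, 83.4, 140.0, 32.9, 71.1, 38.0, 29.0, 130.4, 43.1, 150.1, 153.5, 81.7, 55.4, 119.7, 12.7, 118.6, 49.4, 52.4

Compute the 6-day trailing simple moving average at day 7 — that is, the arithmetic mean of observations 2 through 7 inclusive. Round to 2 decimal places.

65.73

Sum of periods 2–7: 83.4 + 140.0 + 32.9 + 71.1 + 38.0 + 29.0 = 394.4
Divide by 6: 394.4 / 6 = 65.73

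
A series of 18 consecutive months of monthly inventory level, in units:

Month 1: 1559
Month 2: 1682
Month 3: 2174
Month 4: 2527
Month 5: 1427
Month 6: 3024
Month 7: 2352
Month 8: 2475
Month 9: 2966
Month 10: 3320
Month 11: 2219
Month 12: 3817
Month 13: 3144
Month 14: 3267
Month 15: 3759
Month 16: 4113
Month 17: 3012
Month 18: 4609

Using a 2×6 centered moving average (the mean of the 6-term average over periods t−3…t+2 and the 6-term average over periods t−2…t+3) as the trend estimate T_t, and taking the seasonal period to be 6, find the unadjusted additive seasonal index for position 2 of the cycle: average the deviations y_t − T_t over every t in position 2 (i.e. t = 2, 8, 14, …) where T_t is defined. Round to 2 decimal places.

-185.29

Season position 2 occurs at t = 8, 14 (where T_t is defined).
t=8: T_8 = 2660.0000; y_8 − T_8 = 2475 − 2660.0000 = -185.0000
t=14: T_14 = 3452.5833; y_14 − T_14 = 3267 − 3452.5833 = -185.5833
Mean deviation: (-185.0000 + -185.5833) / 2 = -185.29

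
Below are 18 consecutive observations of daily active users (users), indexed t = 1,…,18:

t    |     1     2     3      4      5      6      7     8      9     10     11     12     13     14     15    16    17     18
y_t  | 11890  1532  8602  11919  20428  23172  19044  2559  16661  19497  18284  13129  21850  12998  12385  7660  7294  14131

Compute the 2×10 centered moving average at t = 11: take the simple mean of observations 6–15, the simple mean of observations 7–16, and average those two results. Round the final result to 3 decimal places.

Sum over 6–15: 23172 + 19044 + 2559 + 16661 + 19497 + 18284 + 13129 + 21850 + 12998 + 12385 = 159579
Sum over 7–16: 19044 + 2559 + 16661 + 19497 + 18284 + 13129 + 21850 + 12998 + 12385 + 7660 = 144067
CMA at t=11 = (159579 + 144067) / (2·10) = 303646 / 20 = 15182.300

15182.300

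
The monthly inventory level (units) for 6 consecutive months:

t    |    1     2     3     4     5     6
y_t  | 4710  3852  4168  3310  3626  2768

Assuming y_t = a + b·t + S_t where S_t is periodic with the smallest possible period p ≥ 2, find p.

2

First differences y_{t+1} − y_t: -858, 316, -858, 316, -858, …
The difference pattern repeats every 2 terms and not for any smaller step, so p = 2.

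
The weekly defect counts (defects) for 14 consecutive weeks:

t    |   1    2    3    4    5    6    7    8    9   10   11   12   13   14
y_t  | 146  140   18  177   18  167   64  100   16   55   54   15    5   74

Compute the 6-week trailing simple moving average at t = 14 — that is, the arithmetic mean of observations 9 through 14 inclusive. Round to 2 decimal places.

36.50

Sum of periods 9–14: 16 + 55 + 54 + 15 + 5 + 74 = 219
Divide by 6: 219 / 6 = 36.50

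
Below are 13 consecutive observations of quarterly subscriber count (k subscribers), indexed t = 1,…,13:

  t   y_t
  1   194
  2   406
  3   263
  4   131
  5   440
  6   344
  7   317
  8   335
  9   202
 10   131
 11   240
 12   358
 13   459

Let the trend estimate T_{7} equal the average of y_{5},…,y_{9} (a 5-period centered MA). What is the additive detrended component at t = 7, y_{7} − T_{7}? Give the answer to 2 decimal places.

Trend T_7 = (440 + 344 + 317 + 335 + 202) / 5 = 1638/5 = 327.6000
Detrended value: 317 − 327.6000 = -10.60

-10.60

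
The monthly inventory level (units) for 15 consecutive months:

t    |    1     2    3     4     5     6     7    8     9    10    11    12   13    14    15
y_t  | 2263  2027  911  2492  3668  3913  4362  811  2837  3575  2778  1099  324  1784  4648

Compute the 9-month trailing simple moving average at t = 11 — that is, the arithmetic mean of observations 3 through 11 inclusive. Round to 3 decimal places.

2816.333

Sum of periods 3–11: 911 + 2492 + 3668 + 3913 + 4362 + 811 + 2837 + 3575 + 2778 = 25347
Divide by 9: 25347 / 9 = 2816.333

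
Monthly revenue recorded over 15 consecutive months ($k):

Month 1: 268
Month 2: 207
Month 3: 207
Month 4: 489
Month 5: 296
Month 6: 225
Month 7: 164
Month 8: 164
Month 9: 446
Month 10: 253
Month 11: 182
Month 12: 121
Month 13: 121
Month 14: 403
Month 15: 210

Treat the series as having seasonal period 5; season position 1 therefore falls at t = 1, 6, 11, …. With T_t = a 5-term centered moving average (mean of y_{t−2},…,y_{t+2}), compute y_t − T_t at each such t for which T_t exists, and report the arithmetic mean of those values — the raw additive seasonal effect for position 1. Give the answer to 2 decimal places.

Season position 1 occurs at t = 6, 11 (where T_t is defined).
t=6: T_6 = 267.6000; y_6 − T_6 = 225 − 267.6000 = -42.6000
t=11: T_11 = 224.6000; y_11 − T_11 = 182 − 224.6000 = -42.6000
Mean deviation: (-42.6000 + -42.6000) / 2 = -42.60

-42.60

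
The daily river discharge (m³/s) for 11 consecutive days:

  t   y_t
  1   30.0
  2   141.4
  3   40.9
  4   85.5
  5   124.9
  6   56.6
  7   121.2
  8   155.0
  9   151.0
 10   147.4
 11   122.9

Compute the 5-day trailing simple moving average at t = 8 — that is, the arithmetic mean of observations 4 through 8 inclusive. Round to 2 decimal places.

108.64

Sum of periods 4–8: 85.5 + 124.9 + 56.6 + 121.2 + 155.0 = 543.2
Divide by 5: 543.2 / 5 = 108.64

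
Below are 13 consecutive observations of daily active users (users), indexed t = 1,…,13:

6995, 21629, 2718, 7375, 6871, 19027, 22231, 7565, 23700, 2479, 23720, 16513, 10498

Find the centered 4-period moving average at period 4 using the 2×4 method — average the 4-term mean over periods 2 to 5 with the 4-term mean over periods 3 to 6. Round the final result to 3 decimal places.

9323.000

Sum over 2–5: 21629 + 2718 + 7375 + 6871 = 38593
Sum over 3–6: 2718 + 7375 + 6871 + 19027 = 35991
CMA at t=4 = (38593 + 35991) / (2·4) = 74584 / 8 = 9323.000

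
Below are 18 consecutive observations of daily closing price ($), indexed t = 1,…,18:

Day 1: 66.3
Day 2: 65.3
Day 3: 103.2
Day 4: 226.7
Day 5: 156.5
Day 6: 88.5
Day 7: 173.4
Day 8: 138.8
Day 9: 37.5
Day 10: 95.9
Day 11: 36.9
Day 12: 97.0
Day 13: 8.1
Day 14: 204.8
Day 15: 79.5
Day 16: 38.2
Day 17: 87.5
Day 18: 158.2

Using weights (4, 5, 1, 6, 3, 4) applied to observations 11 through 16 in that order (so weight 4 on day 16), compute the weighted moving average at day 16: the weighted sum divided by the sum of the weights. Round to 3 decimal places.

98.296

Weighted sum: 4·36.9 + 5·97.0 + 1·8.1 + 6·204.8 + 3·79.5 + 4·38.2 = 147.6 + 485.0 + 8.1 + 1228.8 + 238.5 + 152.8 = 2260.8
Weight total: 4 + 5 + 1 + 6 + 3 + 4 = 23
WMA = 2260.8 / 23 = 98.296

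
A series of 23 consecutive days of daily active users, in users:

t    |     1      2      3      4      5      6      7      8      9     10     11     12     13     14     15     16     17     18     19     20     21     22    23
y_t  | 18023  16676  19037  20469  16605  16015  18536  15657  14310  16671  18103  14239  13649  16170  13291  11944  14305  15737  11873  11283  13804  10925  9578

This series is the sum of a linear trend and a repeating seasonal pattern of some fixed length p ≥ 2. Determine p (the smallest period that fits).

First differences y_{t+1} − y_t: -1347, 2361, 1432, -3864, -590, 2521, -2879, -1347, 2361, 1432, -3864, -590, 2521, -2879, -1347, 2361, …
The difference pattern repeats every 7 terms and not for any smaller step, so p = 7.

7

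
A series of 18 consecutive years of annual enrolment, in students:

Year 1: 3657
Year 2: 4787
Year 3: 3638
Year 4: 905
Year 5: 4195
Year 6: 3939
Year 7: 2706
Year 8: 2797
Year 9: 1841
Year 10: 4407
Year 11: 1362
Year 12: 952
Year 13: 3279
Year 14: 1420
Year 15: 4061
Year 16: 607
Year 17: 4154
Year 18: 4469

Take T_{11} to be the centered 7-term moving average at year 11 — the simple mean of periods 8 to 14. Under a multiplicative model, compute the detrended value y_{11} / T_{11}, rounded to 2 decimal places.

0.59

Trend T_11 = (2797 + 1841 + 4407 + 1362 + 952 + 3279 + 1420) / 7 = 16058/7 = 2294.0000
Ratio to trend: 1362 / 2294.0000 = 0.59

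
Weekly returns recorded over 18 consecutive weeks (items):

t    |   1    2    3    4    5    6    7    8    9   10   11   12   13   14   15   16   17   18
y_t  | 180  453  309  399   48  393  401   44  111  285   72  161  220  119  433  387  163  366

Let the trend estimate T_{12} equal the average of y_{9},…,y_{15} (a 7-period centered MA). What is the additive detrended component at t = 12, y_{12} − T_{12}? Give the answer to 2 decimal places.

Trend T_12 = (111 + 285 + 72 + 161 + 220 + 119 + 433) / 7 = 1401/7 = 200.1429
Detrended value: 161 − 200.1429 = -39.14

-39.14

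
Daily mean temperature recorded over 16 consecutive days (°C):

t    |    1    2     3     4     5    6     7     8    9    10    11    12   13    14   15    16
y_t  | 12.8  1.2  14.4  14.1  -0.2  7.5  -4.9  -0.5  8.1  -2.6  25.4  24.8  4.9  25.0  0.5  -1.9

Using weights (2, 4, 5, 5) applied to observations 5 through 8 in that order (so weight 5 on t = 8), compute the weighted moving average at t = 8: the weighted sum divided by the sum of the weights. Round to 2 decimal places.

0.16

Weighted sum: 2·-0.2 + 4·7.5 + 5·-4.9 + 5·-0.5 = -0.4 + 30.0 + -24.5 + -2.5 = 2.6
Weight total: 2 + 4 + 5 + 5 = 16
WMA = 2.6 / 16 = 0.16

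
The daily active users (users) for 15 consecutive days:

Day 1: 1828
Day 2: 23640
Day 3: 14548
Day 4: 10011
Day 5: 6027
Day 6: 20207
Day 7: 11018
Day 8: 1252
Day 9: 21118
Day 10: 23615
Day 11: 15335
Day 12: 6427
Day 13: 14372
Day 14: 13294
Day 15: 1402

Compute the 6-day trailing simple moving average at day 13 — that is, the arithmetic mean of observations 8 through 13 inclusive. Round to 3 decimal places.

Sum of periods 8–13: 1252 + 21118 + 23615 + 15335 + 6427 + 14372 = 82119
Divide by 6: 82119 / 6 = 13686.500

13686.500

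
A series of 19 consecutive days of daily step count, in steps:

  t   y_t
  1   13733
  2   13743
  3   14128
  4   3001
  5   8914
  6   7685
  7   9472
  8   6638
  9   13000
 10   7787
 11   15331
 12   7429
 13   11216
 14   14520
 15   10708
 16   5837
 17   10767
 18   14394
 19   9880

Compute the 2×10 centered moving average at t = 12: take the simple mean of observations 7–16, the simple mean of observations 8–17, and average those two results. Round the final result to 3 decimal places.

10258.550

Sum over 7–16: 9472 + 6638 + 13000 + 7787 + 15331 + 7429 + 11216 + 14520 + 10708 + 5837 = 101938
Sum over 8–17: 6638 + 13000 + 7787 + 15331 + 7429 + 11216 + 14520 + 10708 + 5837 + 10767 = 103233
CMA at t=12 = (101938 + 103233) / (2·10) = 205171 / 20 = 10258.550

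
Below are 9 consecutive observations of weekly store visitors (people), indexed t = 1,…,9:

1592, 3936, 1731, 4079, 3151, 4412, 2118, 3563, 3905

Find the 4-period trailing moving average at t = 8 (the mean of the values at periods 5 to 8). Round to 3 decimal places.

3311.000

Sum of periods 5–8: 3151 + 4412 + 2118 + 3563 = 13244
Divide by 4: 13244 / 4 = 3311.000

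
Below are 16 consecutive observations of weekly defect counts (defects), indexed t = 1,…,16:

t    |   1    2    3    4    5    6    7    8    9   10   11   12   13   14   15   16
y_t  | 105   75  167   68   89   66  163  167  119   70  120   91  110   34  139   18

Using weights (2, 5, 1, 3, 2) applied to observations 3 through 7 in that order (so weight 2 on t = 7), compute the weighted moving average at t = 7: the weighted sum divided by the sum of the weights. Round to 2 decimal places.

Weighted sum: 2·167 + 5·68 + 1·89 + 3·66 + 2·163 = 334 + 340 + 89 + 198 + 326 = 1287
Weight total: 2 + 5 + 1 + 3 + 2 = 13
WMA = 1287 / 13 = 99.00

99.00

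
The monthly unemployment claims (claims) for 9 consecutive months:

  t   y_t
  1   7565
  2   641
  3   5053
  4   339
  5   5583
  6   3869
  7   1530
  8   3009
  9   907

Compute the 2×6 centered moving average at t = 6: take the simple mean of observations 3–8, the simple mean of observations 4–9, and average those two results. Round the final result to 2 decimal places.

2885.00

Sum over 3–8: 5053 + 339 + 5583 + 3869 + 1530 + 3009 = 19383
Sum over 4–9: 339 + 5583 + 3869 + 1530 + 3009 + 907 = 15237
CMA at t=6 = (19383 + 15237) / (2·6) = 34620 / 12 = 2885.00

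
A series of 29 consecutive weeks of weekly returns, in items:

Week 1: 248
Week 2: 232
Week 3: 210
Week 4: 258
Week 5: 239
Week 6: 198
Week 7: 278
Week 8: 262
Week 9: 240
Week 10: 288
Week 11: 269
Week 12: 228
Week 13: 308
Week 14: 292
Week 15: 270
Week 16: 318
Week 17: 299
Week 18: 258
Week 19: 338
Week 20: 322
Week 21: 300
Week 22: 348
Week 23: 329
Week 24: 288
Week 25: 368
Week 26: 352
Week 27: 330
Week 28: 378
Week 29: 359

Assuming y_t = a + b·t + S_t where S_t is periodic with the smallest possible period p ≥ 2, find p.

6

First differences y_{t+1} − y_t: -16, -22, 48, -19, -41, 80, -16, -22, 48, -19, -41, 80, -16, -22, …
The difference pattern repeats every 6 terms and not for any smaller step, so p = 6.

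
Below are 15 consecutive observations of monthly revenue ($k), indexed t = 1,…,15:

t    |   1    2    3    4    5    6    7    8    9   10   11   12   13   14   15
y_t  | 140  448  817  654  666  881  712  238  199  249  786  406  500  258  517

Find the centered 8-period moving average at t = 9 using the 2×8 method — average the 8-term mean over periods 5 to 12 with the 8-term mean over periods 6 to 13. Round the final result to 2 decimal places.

506.75

Sum over 5–12: 666 + 881 + 712 + 238 + 199 + 249 + 786 + 406 = 4137
Sum over 6–13: 881 + 712 + 238 + 199 + 249 + 786 + 406 + 500 = 3971
CMA at t=9 = (4137 + 3971) / (2·8) = 8108 / 16 = 506.75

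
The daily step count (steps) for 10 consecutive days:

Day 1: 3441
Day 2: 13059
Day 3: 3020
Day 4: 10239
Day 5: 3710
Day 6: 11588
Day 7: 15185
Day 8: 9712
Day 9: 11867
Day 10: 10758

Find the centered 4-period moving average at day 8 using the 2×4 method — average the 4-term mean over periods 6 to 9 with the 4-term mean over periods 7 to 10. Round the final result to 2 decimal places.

Sum over 6–9: 11588 + 15185 + 9712 + 11867 = 48352
Sum over 7–10: 15185 + 9712 + 11867 + 10758 = 47522
CMA at t=8 = (48352 + 47522) / (2·4) = 95874 / 8 = 11984.25

11984.25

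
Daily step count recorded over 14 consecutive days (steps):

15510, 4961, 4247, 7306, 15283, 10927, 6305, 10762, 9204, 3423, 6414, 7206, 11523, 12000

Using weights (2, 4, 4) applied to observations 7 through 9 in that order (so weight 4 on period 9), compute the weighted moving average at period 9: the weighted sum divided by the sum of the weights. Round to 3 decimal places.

Weighted sum: 2·6305 + 4·10762 + 4·9204 = 12610 + 43048 + 36816 = 92474
Weight total: 2 + 4 + 4 = 10
WMA = 92474 / 10 = 9247.400

9247.400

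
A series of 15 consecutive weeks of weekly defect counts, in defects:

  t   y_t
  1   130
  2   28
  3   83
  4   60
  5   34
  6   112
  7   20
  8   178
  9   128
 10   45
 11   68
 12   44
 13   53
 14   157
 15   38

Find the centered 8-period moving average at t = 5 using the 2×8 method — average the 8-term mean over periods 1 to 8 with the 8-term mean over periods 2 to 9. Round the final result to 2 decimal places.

80.50

Sum over 1–8: 130 + 28 + 83 + 60 + 34 + 112 + 20 + 178 = 645
Sum over 2–9: 28 + 83 + 60 + 34 + 112 + 20 + 178 + 128 = 643
CMA at t=5 = (645 + 643) / (2·8) = 1288 / 16 = 80.50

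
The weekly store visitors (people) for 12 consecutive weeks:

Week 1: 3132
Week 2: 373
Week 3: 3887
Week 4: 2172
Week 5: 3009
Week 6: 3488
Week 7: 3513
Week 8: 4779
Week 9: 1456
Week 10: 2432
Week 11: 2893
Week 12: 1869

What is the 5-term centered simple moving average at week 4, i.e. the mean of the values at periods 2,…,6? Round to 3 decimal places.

Sum of periods 2–6: 373 + 3887 + 2172 + 3009 + 3488 = 12929
Divide by 5: 12929 / 5 = 2585.800

2585.800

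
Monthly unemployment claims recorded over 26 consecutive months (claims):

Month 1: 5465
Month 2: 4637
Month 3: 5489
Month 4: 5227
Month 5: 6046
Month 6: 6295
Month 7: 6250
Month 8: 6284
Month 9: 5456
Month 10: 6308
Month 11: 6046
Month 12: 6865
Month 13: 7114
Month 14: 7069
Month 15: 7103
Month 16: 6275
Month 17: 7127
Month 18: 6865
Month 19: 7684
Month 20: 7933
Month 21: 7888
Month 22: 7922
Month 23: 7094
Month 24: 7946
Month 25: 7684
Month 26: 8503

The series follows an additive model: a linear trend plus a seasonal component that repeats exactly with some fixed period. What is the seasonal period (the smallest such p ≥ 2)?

7

First differences y_{t+1} − y_t: -828, 852, -262, 819, 249, -45, 34, -828, 852, -262, 819, 249, -45, 34, -828, 852, …
The difference pattern repeats every 7 terms and not for any smaller step, so p = 7.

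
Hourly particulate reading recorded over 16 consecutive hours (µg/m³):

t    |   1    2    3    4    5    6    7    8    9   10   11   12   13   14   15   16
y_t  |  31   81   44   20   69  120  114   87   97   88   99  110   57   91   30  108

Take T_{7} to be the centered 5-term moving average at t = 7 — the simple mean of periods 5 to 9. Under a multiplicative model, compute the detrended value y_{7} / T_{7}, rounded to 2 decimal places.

Trend T_7 = (69 + 120 + 114 + 87 + 97) / 5 = 487/5 = 97.4000
Ratio to trend: 114 / 97.4000 = 1.17

1.17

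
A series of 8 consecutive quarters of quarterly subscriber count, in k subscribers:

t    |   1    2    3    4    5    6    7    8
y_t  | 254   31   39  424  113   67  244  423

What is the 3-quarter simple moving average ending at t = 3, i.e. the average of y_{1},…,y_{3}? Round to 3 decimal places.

108.000

Sum of periods 1–3: 254 + 31 + 39 = 324
Divide by 3: 324 / 3 = 108.000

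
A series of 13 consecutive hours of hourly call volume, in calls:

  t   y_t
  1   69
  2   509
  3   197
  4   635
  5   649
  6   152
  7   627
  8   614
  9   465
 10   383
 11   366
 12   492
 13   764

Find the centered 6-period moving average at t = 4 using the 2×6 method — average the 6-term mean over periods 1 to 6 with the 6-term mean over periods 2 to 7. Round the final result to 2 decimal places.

415.00

Sum over 1–6: 69 + 509 + 197 + 635 + 649 + 152 = 2211
Sum over 2–7: 509 + 197 + 635 + 649 + 152 + 627 = 2769
CMA at t=4 = (2211 + 2769) / (2·6) = 4980 / 12 = 415.00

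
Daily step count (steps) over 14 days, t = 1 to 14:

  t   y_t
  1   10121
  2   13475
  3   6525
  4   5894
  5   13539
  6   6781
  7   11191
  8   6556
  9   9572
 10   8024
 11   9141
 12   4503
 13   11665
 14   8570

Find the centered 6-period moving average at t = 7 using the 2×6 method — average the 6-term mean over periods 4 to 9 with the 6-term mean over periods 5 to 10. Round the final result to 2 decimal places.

Sum over 4–9: 5894 + 13539 + 6781 + 11191 + 6556 + 9572 = 53533
Sum over 5–10: 13539 + 6781 + 11191 + 6556 + 9572 + 8024 = 55663
CMA at t=7 = (53533 + 55663) / (2·6) = 109196 / 12 = 9099.67

9099.67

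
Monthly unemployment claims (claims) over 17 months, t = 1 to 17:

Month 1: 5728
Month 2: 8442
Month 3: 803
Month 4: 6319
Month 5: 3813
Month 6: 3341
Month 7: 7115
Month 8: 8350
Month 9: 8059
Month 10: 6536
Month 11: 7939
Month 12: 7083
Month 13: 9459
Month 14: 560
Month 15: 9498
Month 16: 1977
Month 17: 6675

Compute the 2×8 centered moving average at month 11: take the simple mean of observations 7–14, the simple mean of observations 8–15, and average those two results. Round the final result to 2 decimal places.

7036.56

Sum over 7–14: 7115 + 8350 + 8059 + 6536 + 7939 + 7083 + 9459 + 560 = 55101
Sum over 8–15: 8350 + 8059 + 6536 + 7939 + 7083 + 9459 + 560 + 9498 = 57484
CMA at t=11 = (55101 + 57484) / (2·8) = 112585 / 16 = 7036.56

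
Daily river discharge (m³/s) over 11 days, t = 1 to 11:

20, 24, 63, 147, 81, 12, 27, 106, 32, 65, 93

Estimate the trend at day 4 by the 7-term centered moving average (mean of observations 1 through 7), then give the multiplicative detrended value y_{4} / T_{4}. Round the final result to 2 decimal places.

Trend T_4 = (20 + 24 + 63 + 147 + 81 + 12 + 27) / 7 = 374/7 = 53.4286
Ratio to trend: 147 / 53.4286 = 2.75

2.75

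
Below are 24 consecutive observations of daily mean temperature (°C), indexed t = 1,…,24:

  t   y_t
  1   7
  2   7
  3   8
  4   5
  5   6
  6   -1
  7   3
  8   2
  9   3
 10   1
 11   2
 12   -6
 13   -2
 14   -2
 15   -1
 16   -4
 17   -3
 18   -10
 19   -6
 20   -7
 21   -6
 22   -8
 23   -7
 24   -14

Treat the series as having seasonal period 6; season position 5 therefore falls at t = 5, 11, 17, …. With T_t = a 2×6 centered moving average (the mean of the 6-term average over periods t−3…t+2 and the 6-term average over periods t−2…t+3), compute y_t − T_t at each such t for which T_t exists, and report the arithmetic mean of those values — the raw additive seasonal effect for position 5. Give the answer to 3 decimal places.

1.944

Season position 5 occurs at t = 5, 11, 17 (where T_t is defined).
t=5: T_5 = 4.25000; y_5 − T_5 = 6 − 4.25000 = 1.75000
t=11: T_11 = -0.33333; y_11 − T_11 = 2 − -0.33333 = 2.33333
t=17: T_17 = -4.75000; y_17 − T_17 = -3 − -4.75000 = 1.75000
Mean deviation: (1.75000 + 2.33333 + 1.75000) / 3 = 1.944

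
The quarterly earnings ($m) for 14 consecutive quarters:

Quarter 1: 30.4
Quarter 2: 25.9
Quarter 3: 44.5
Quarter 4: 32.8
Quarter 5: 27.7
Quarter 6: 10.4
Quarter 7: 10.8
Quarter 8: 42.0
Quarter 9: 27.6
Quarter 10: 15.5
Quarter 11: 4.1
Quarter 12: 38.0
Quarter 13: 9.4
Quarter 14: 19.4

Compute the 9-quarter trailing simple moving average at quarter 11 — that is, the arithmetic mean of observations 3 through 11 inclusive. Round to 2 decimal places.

Sum of periods 3–11: 44.5 + 32.8 + 27.7 + 10.4 + 10.8 + 42.0 + 27.6 + 15.5 + 4.1 = 215.4
Divide by 9: 215.4 / 9 = 23.93

23.93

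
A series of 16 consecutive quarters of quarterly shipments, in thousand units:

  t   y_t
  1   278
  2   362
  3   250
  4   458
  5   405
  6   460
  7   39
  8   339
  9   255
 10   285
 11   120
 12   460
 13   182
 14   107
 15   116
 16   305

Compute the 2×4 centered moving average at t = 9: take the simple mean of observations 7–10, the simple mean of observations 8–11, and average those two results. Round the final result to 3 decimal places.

239.625

Sum over 7–10: 39 + 339 + 255 + 285 = 918
Sum over 8–11: 339 + 255 + 285 + 120 = 999
CMA at t=9 = (918 + 999) / (2·4) = 1917 / 8 = 239.625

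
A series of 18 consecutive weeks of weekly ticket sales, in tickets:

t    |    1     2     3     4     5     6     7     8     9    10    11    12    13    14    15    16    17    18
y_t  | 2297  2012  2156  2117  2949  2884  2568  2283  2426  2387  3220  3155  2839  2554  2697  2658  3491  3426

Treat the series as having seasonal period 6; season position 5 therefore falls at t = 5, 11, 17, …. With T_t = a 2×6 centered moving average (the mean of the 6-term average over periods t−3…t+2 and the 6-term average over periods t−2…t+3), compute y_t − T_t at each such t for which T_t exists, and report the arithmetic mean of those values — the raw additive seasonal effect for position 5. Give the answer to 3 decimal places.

Season position 5 occurs at t = 5, 11 (where T_t is defined).
t=5: T_5 = 2470.25000; y_5 − T_5 = 2949 − 2470.25000 = 478.75000
t=11: T_11 = 2740.91667; y_11 − T_11 = 3220 − 2740.91667 = 479.08333
Mean deviation: (478.75000 + 479.08333) / 2 = 478.917

478.917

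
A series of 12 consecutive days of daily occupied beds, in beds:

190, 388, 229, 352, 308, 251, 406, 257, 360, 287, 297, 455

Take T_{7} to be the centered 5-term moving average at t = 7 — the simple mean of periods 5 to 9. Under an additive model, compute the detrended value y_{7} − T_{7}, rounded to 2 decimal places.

Trend T_7 = (308 + 251 + 406 + 257 + 360) / 5 = 1582/5 = 316.4000
Detrended value: 406 − 316.4000 = 89.60

89.60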